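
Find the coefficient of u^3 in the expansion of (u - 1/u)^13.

General term: C(13,j)·(u)^j·(-1/u)^(13-j), with u-exponent 1j − 1(13−j) = 2j − 13.
Set 2j − 13 = 3: j = 8.
C(13,8) = 1287; 1^8 = 1; (-1)^5 = -1.
Coefficient = 1287 · 1 · (-1) = -1287.

-1287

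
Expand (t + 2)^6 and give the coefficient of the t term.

The general term is C(6,j)·(t)^j·(2)^(6-j); the t^1 term has j = 1.
C(6,1) = 6.
Coefficient = C(6,1) · 2^5 = 6 · 32 = 192.

192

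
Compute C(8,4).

70

C(8,4) = (8·7·6·5) / 4! = 1680 / 24 = 70.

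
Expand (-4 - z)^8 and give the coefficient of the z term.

The general term is C(8,j)·(-4)^j·(-z)^(8-j); the z^1 term has j = 7.
C(8,7) = 8.
Coefficient = C(8,7) · (-4)^7 · (-1)^1 = 8 · (-16384) · (-1) = 131072.

131072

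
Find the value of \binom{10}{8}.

C(10,8) = C(10,2) by symmetry.
C(10,2) = (10·9) / 2! = 90 / 2 = 45.

45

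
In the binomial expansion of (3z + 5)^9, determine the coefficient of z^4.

31893750

The general term is C(9,j)·(3z)^j·(5)^(9-j); the z^4 term has j = 4.
C(9,4) = 126.
Coefficient = C(9,4) · 3^4 · 5^5 = 126 · 81 · 3125 = 31893750.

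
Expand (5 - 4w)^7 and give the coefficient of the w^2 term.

1050000

The general term is C(7,j)·(5)^j·(-4w)^(7-j); the w^2 term has j = 5.
C(7,5) = 21.
Coefficient = C(7,5) · 5^5 · (-4)^2 = 21 · 3125 · 16 = 1050000.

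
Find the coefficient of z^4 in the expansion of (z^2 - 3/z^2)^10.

17010

General term: C(10,j)·(z^2)^j·(-3/z^2)^(10-j), with z-exponent 2j − 2(10−j) = 4j − 20.
Set 4j − 20 = 4: j = 6.
C(10,6) = 210; 1^6 = 1; (-3)^4 = 81.
Coefficient = 210 · 1 · 81 = 17010.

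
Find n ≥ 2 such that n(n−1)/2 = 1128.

48

n(n−1)/2 = 1128 ⇒ n(n−1) = 2256. Since 48·47 = 2256, n = 48.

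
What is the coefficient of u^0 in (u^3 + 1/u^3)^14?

3432

General term: C(14,j)·(u^3)^j·(1/u^3)^(14-j), with u-exponent 3j − 3(14−j) = 6j − 42.
Set 6j − 42 = 0: j = 7.
C(14,7) = 3432; 1^7 = 1; 1^7 = 1.
Coefficient = 3432 · 1 · 1 = 3432.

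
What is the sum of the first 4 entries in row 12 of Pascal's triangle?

1 + 12 + 66 + 220 = 299.

299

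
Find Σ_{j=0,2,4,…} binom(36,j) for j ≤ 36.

Half of (1+1)^36 + (1−1)^36 gives the even-index sum: 2^35 = 34359738368.

34359738368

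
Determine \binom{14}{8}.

C(14,8) = C(14,6) by symmetry.
C(14,6) = (14·13·12·11·10·9) / 6! = 2162160 / 720 = 3003.

3003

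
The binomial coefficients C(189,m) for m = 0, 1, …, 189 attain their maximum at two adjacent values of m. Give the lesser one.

For odd n = 189, C(189,m) peaks at m = (n−1)/2 and (n+1)/2; the lesser is 94.

94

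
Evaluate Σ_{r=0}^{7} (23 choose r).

390656

1 + 23 + 253 + 1771 + 8855 + 33649 + 100947 + 245157 = 390656.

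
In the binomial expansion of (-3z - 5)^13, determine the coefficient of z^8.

-26387521875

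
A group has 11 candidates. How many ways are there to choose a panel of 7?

This is C(11,7) = 330.

330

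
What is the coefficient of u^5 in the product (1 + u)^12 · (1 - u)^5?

Coefficient of u^5 = Σ_{j} C(12,j)·1^j·C(5,5-j)·(-1)^(5-j) for j from 0 to 5.
= (-1) + 60 + (-660) + 2200 + (-2475) + 792 = -84.

-84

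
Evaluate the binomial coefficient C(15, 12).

455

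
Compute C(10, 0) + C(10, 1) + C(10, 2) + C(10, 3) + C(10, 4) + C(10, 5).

638

1 + 10 + 45 + 120 + 210 + 252 = 638.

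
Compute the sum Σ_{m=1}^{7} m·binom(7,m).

Differentiating (1+x)^7 and setting x=1: Σ m·C(7,m) = 7·2^6 = 448.

448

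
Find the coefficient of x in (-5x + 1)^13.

-65

The general term is C(13,j)·(-5x)^j·(1)^(13-j); the x^1 term has j = 1.
C(13,1) = 13.
Coefficient = C(13,1) · (-5)^1 = 13 · (-5) = -65.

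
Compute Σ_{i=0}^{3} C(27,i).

1 + 27 + 351 + 2925 = 3304.

3304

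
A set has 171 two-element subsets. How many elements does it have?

19

n(n−1)/2 = 171 ⇒ n(n−1) = 342. Since 19·18 = 342, n = 19.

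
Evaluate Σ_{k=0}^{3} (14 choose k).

1 + 14 + 91 + 364 = 470.

470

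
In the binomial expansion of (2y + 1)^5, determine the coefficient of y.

10

The general term is C(5,j)·(2y)^j·(1)^(5-j); the y^1 term has j = 1.
C(5,1) = 5.
Coefficient = C(5,1) · 2^1 = 5 · 2 = 10.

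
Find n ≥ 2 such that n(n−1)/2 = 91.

n(n−1)/2 = 91 ⇒ n(n−1) = 182. Since 14·13 = 182, n = 14.

14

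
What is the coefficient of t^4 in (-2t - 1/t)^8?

1792

General term: C(8,j)·(-2t)^j·(-1/t)^(8-j), with t-exponent 1j − 1(8−j) = 2j − 8.
Set 2j − 8 = 4: j = 6.
C(8,6) = 28; (-2)^6 = 64; (-1)^2 = 1.
Coefficient = 28 · 64 · 1 = 1792.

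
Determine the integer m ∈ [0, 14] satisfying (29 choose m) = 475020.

C(29,m) increases on 0 ≤ m ≤ 14. C(29,5) = 118755 and C(29,6) = 475020, so m = 6.

6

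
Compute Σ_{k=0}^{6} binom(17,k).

1 + 17 + 136 + 680 + 2380 + 6188 + 12376 = 21778.

21778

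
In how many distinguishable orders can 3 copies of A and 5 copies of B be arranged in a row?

56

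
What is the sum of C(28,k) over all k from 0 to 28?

The entries of row 28 sum to 2^28 = 268435456.

268435456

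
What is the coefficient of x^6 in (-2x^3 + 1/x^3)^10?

General term: C(10,j)·(-2x^3)^j·(1/x^3)^(10-j), with x-exponent 3j − 3(10−j) = 6j − 30.
Set 6j − 30 = 6: j = 6.
C(10,6) = 210; (-2)^6 = 64; 1^4 = 1.
Coefficient = 210 · 64 · 1 = 13440.

13440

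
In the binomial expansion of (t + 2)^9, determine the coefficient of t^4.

4032

The general term is C(9,j)·(t)^j·(2)^(9-j); the t^4 term has j = 4.
C(9,4) = 126.
Coefficient = C(9,4) · 2^5 = 126 · 32 = 4032.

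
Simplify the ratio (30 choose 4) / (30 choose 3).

27/4

C(n,k+1)/C(n,k) = (n−k)/(k+1) = (30−3)/(3+1) = 27/4.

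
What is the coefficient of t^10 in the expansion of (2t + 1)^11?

11264

The general term is C(11,j)·(2t)^j·(1)^(11-j); the t^10 term has j = 10.
C(11,10) = 11.
Coefficient = C(11,10) · 2^10 = 11 · 1024 = 11264.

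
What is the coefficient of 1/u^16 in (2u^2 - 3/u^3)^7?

General term: C(7,j)·(2u^2)^j·(-3/u^3)^(7-j), with u-exponent 2j − 3(7−j) = 5j − 21.
Set 5j − 21 = -16: j = 1.
C(7,1) = 7; 2^1 = 2; (-3)^6 = 729.
Coefficient = 7 · 2 · 729 = 10206.

10206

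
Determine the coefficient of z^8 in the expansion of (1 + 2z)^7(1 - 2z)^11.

Coefficient of z^8 = Σ_{j} C(7,j)·2^j·C(11,8-j)·(-2)^(8-j) for j from 0 to 7.
= 42240 + (-591360) + 2483712 + (-4139520) + 2956800 + (-887040) + 98560 + (-2816) = -39424.

-39424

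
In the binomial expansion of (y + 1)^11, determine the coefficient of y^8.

The general term is C(11,j)·(y)^j·(1)^(11-j); the y^8 term has j = 8.
C(11,8) = 165.
Coefficient = C(11,8) = 165.

165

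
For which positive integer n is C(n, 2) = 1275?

51

n(n−1)/2 = 1275 ⇒ n(n−1) = 2550. Since 51·50 = 2550, n = 51.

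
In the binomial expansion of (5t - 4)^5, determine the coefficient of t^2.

-16000

The general term is C(5,j)·(5t)^j·(-4)^(5-j); the t^2 term has j = 2.
C(5,2) = 10.
Coefficient = C(5,2) · 5^2 · (-4)^3 = 10 · 25 · (-64) = -16000.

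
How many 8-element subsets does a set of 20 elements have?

C(20,8) = (20·19·18·17·16·15·14·13) / 8! = 5079110400 / 40320 = 125970.

125970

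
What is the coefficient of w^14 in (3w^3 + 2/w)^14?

960740352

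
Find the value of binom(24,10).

C(24,10) = (24·23·22·21·20·19·18·17·16·15) / 10! = 7117005772800 / 3628800 = 1961256.

1961256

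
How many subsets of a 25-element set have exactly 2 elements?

300

Choose the 2 positions: C(25,2) = 300.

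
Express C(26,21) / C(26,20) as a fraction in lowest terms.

2/7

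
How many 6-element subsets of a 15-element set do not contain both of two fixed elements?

All 6-subsets: C(15,6) = 5005. Those containing both fixed elements: C(13,4) = 715.
5005 − 715 = 4290.

4290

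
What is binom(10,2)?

45

C(10,2) = (10·9) / 2! = 90 / 2 = 45.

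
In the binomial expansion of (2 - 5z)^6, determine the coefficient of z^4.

37500

The general term is C(6,j)·(2)^j·(-5z)^(6-j); the z^4 term has j = 2.
C(6,2) = 15.
Coefficient = C(6,2) · 2^2 · (-5)^4 = 15 · 4 · 625 = 37500.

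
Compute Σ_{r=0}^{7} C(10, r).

968

1 + 10 + 45 + 120 + 210 + 252 + 210 + 120 = 968.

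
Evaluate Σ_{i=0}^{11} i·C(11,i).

Differentiating (1+x)^11 and setting x=1: Σ i·C(11,i) = 11·2^10 = 11264.

11264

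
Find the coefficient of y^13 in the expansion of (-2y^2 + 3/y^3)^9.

6912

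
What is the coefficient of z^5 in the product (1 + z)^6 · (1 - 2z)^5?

Coefficient of z^5 = Σ_{j} C(6,j)·1^j·C(5,5-j)·(-2)^(5-j) for j from 0 to 5.
= (-32) + 480 + (-1200) + 800 + (-150) + 6 = -96.

-96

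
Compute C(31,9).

20160075

C(31,9) = (31·30·29·28·27·26·25·24·23) / 9! = 7315688016000 / 362880 = 20160075.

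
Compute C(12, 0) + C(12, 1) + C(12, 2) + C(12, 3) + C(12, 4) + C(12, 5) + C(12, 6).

1 + 12 + 66 + 220 + 495 + 792 + 924 = 2510.

2510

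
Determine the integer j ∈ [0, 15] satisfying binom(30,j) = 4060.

C(30,j) increases on 0 ≤ j ≤ 15. C(30,2) = 435 and C(30,3) = 4060, so j = 3.

3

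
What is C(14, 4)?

C(14,4) = (14·13·12·11) / 4! = 24024 / 24 = 1001.

1001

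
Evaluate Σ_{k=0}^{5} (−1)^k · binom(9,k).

-56

The partial alternating sum Σ_{k=0}^{5} (−1)^k C(9,k) = (−1)^5 C(8,5) = -56.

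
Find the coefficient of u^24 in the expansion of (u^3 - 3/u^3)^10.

General term: C(10,j)·(u^3)^j·(-3/u^3)^(10-j), with u-exponent 3j − 3(10−j) = 6j − 30.
Set 6j − 30 = 24: j = 9.
C(10,9) = 10; 1^9 = 1; (-3)^1 = -3.
Coefficient = 10 · 1 · (-3) = -30.

-30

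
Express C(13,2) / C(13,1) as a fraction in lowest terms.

C(n,k+1)/C(n,k) = (n−k)/(k+1) = (13−1)/(1+1) = 12/2 = 6.

6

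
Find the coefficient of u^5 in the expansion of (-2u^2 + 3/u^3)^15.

747242496

General term: C(15,j)·(-2u^2)^j·(3/u^3)^(15-j), with u-exponent 2j − 3(15−j) = 5j − 45.
Set 5j − 45 = 5: j = 10.
C(15,10) = 3003; (-2)^10 = 1024; 3^5 = 243.
Coefficient = 3003 · 1024 · 243 = 747242496.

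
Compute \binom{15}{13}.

105

C(15,13) = C(15,2) by symmetry.
C(15,2) = (15·14) / 2! = 210 / 2 = 105.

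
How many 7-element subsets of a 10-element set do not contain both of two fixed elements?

64

All 7-subsets: C(10,7) = 120. Those containing both fixed elements: C(8,5) = 56.
120 − 56 = 64.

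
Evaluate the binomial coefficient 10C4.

210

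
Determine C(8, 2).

C(8,2) = (8·7) / 2! = 56 / 2 = 28.

28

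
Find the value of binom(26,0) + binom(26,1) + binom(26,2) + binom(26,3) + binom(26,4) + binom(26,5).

83682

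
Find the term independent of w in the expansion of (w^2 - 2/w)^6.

240

General term: C(6,j)·(w^2)^j·(-2/w)^(6-j), with w-exponent 2j − 1(6−j) = 3j − 6.
Set 3j − 6 = 0: j = 2.
C(6,2) = 15; 1^2 = 1; (-2)^4 = 16.
Coefficient = 15 · 1 · 16 = 240.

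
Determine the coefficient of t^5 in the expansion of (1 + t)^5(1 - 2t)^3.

11

Coefficient of t^5 = Σ_{j} C(5,j)·1^j·C(3,5-j)·(-2)^(5-j) for j from 2 to 5.
= (-80) + 120 + (-30) + 1 = 11.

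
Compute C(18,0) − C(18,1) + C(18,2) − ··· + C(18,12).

The partial alternating sum Σ_{k=0}^{12} (−1)^k C(18,k) = (−1)^12 C(17,12) = 6188.

6188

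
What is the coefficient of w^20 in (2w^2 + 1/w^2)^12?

24576

General term: C(12,j)·(2w^2)^j·(1/w^2)^(12-j), with w-exponent 2j − 2(12−j) = 4j − 24.
Set 4j − 24 = 20: j = 11.
C(12,11) = 12; 2^11 = 2048; 1^1 = 1.
Coefficient = 12 · 2048 · 1 = 24576.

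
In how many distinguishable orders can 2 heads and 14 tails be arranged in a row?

Choose positions for the heads: C(16,2) = 120.

120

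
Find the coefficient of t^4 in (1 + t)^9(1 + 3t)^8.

Coefficient of t^4 = Σ_{j} C(9,j)·1^j·C(8,4-j)·3^(4-j) for j from 0 to 4.
= 5670 + 13608 + 9072 + 2016 + 126 = 30492.

30492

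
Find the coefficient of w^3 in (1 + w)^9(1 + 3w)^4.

1110

Coefficient of w^3 = Σ_{j} C(9,j)·1^j·C(4,3-j)·3^(3-j) for j from 0 to 3.
= 108 + 486 + 432 + 84 = 1110.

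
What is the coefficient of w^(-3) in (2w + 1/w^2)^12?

General term: C(12,j)·(2w)^j·(1/w^2)^(12-j), with w-exponent 1j − 2(12−j) = 3j − 24.
Set 3j − 24 = -3: j = 7.
C(12,7) = 792; 2^7 = 128; 1^5 = 1.
Coefficient = 792 · 128 · 1 = 101376.

101376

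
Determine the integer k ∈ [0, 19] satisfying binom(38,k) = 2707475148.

12

C(38,k) increases on 0 ≤ k ≤ 19. C(38,11) = 1203322288 and C(38,12) = 2707475148, so k = 12.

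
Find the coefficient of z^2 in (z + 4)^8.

114688

The general term is C(8,j)·(z)^j·(4)^(8-j); the z^2 term has j = 2.
C(8,2) = 28.
Coefficient = C(8,2) · 4^6 = 28 · 4096 = 114688.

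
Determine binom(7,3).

35

C(7,3) = (7·6·5) / 3! = 210 / 6 = 35.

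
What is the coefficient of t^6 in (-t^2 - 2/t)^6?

General term: C(6,j)·(-t^2)^j·(-2/t)^(6-j), with t-exponent 2j − 1(6−j) = 3j − 6.
Set 3j − 6 = 6: j = 4.
C(6,4) = 15; (-1)^4 = 1; (-2)^2 = 4.
Coefficient = 15 · 1 · 4 = 60.

60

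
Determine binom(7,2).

21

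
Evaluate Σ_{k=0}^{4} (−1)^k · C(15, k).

The partial alternating sum Σ_{k=0}^{4} (−1)^k C(15,k) = (−1)^4 C(14,4) = 1001.

1001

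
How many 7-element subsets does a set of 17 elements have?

C(17,7) = (17·16·15·14·13·12·11) / 7! = 98017920 / 5040 = 19448.

19448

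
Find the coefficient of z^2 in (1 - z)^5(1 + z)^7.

Coefficient of z^2 = Σ_{j} C(5,j)·(-1)^j·C(7,2-j)·1^(2-j) for j from 0 to 2.
= 21 + (-35) + 10 = -4.

-4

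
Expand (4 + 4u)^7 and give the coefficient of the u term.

The general term is C(7,j)·(4)^j·(4u)^(7-j); the u^1 term has j = 6.
C(7,6) = 7.
Coefficient = C(7,6) · 4^6 · 4^1 = 7 · 4096 · 4 = 114688.

114688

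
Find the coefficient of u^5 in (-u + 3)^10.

The general term is C(10,j)·(-u)^j·(3)^(10-j); the u^5 term has j = 5.
C(10,5) = 252.
Coefficient = C(10,5) · (-1)^5 · 3^5 = 252 · (-1) · 243 = -61236.

-61236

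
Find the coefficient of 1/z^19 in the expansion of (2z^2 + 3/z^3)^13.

225173520

General term: C(13,j)·(2z^2)^j·(3/z^3)^(13-j), with z-exponent 2j − 3(13−j) = 5j − 39.
Set 5j − 39 = -19: j = 4.
C(13,4) = 715; 2^4 = 16; 3^9 = 19683.
Coefficient = 715 · 16 · 19683 = 225173520.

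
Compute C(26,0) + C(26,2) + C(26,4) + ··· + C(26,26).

33554432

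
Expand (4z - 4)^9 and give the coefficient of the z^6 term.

The general term is C(9,j)·(4z)^j·(-4)^(9-j); the z^6 term has j = 6.
C(9,6) = 84.
Coefficient = C(9,6) · 4^6 · (-4)^3 = 84 · 4096 · (-64) = -22020096.

-22020096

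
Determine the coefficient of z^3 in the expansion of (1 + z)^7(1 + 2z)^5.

605

Coefficient of z^3 = Σ_{j} C(7,j)·1^j·C(5,3-j)·2^(3-j) for j from 0 to 3.
= 80 + 280 + 210 + 35 = 605.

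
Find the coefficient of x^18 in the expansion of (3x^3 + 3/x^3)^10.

General term: C(10,j)·(3x^3)^j·(3/x^3)^(10-j), with x-exponent 3j − 3(10−j) = 6j − 30.
Set 6j − 30 = 18: j = 8.
C(10,8) = 45; 3^8 = 6561; 3^2 = 9.
Coefficient = 45 · 6561 · 9 = 2657205.

2657205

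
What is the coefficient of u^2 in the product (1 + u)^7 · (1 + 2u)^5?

131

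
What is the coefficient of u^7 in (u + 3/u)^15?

110565

General term: C(15,j)·(u)^j·(3/u)^(15-j), with u-exponent 1j − 1(15−j) = 2j − 15.
Set 2j − 15 = 7: j = 11.
C(15,11) = 1365; 1^11 = 1; 3^4 = 81.
Coefficient = 1365 · 1 · 81 = 110565.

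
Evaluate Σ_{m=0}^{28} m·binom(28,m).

3758096384

Since m·C(28,m) = 28·C(27,m−1), the sum is 28·2^27 = 28·134217728 = 3758096384.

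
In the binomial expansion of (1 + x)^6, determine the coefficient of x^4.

The general term is C(6,j)·(1)^j·(x)^(6-j); the x^4 term has j = 2.
C(6,2) = 15.
Coefficient = C(6,2) = 15.

15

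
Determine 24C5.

C(24,5) = (24·23·22·21·20) / 5! = 5100480 / 120 = 42504.

42504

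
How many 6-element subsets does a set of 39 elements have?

3262623

C(39,6) = (39·38·37·36·35·34) / 6! = 2349088560 / 720 = 3262623.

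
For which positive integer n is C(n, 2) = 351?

27

n(n−1)/2 = 351 ⇒ n(n−1) = 702. Since 27·26 = 702, n = 27.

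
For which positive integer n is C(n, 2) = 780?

n(n−1)/2 = 780 ⇒ n(n−1) = 1560. Since 40·39 = 1560, n = 40.

40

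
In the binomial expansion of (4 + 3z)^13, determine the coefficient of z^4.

The general term is C(13,j)·(4)^j·(3z)^(13-j); the z^4 term has j = 9.
C(13,9) = 715.
Coefficient = C(13,9) · 4^9 · 3^4 = 715 · 262144 · 81 = 15182069760.

15182069760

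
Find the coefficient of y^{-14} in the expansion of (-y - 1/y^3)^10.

210

General term: C(10,j)·(-y)^j·(-1/y^3)^(10-j), with y-exponent 1j − 3(10−j) = 4j − 30.
Set 4j − 30 = -14: j = 4.
C(10,4) = 210; (-1)^4 = 1; (-1)^6 = 1.
Coefficient = 210 · 1 · 1 = 210.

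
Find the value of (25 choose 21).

12650

C(25,21) = C(25,4) by symmetry.
C(25,4) = (25·24·23·22) / 4! = 303600 / 24 = 12650.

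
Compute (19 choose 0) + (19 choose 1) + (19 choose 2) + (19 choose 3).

1160

1 + 19 + 171 + 969 = 1160.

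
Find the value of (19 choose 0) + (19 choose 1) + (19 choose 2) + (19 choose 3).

1160

1 + 19 + 171 + 969 = 1160.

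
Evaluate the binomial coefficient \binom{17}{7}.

19448

C(17,7) = (17·16·15·14·13·12·11) / 7! = 98017920 / 5040 = 19448.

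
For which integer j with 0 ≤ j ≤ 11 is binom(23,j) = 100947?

C(23,j) increases on 0 ≤ j ≤ 11. C(23,5) = 33649 and C(23,6) = 100947, so j = 6.

6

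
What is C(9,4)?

126

C(9,4) = (9·8·7·6) / 4! = 3024 / 24 = 126.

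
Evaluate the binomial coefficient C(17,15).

C(17,15) = C(17,2) by symmetry.
C(17,2) = (17·16) / 2! = 272 / 2 = 136.

136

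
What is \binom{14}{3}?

C(14,3) = (14·13·12) / 3! = 2184 / 6 = 364.

364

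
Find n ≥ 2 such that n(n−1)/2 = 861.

n(n−1)/2 = 861 ⇒ n(n−1) = 1722. Since 42·41 = 1722, n = 42.

42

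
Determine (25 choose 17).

1081575

C(25,17) = C(25,8) by symmetry.
C(25,8) = (25·24·23·22·21·20·19·18) / 8! = 43609104000 / 40320 = 1081575.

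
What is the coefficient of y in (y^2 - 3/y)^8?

-13608

General term: C(8,j)·(y^2)^j·(-3/y)^(8-j), with y-exponent 2j − 1(8−j) = 3j − 8.
Set 3j − 8 = 1: j = 3.
C(8,3) = 56; 1^3 = 1; (-3)^5 = -243.
Coefficient = 56 · 1 · (-243) = -13608.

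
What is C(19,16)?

969

C(19,16) = C(19,3) by symmetry.
C(19,3) = (19·18·17) / 3! = 5814 / 6 = 969.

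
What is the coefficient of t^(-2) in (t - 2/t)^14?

768768

General term: C(14,j)·(t)^j·(-2/t)^(14-j), with t-exponent 1j − 1(14−j) = 2j − 14.
Set 2j − 14 = -2: j = 6.
C(14,6) = 3003; 1^6 = 1; (-2)^8 = 256.
Coefficient = 3003 · 1 · 256 = 768768.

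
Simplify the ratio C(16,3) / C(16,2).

C(n,k+1)/C(n,k) = (n−k)/(k+1) = (16−2)/(2+1) = 14/3.

14/3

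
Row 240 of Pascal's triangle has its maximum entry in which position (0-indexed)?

C(240,j) is maximized at j = 240/2 = 120.

120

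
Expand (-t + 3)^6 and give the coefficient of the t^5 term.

-18

The general term is C(6,j)·(-t)^j·(3)^(6-j); the t^5 term has j = 5.
C(6,5) = 6.
Coefficient = C(6,5) · (-1)^5 · 3^1 = 6 · (-1) · 3 = -18.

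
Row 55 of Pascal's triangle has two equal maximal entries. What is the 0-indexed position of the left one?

For odd n = 55, C(55,i) peaks at i = (n−1)/2 and (n+1)/2; the smaller is 27.

27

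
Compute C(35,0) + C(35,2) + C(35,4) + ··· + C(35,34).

17179869184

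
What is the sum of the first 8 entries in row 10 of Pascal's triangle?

968

1 + 10 + 45 + 120 + 210 + 252 + 210 + 120 = 968.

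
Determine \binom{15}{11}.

C(15,11) = C(15,4) by symmetry.
C(15,4) = (15·14·13·12) / 4! = 32760 / 24 = 1365.

1365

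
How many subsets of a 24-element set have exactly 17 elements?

346104

Choose the 17 positions: C(24,17) = 346104.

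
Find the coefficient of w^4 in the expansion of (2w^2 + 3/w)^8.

90720

General term: C(8,j)·(2w^2)^j·(3/w)^(8-j), with w-exponent 2j − 1(8−j) = 3j − 8.
Set 3j − 8 = 4: j = 4.
C(8,4) = 70; 2^4 = 16; 3^4 = 81.
Coefficient = 70 · 16 · 81 = 90720.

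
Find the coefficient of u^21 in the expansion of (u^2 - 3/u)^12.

-36

General term: C(12,j)·(u^2)^j·(-3/u)^(12-j), with u-exponent 2j − 1(12−j) = 3j − 12.
Set 3j − 12 = 21: j = 11.
C(12,11) = 12; 1^11 = 1; (-3)^1 = -3.
Coefficient = 12 · 1 · (-3) = -36.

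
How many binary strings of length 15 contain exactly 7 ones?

6435

Choose the 7 positions: C(15,7) = 6435.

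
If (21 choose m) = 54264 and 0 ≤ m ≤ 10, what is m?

6

C(21,m) increases on 0 ≤ m ≤ 10. C(21,5) = 20349 and C(21,6) = 54264, so m = 6.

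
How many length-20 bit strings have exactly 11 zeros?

Choose the 11 positions: C(20,11) = 167960.

167960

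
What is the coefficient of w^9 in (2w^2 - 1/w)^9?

-5376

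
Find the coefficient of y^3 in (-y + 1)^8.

The general term is C(8,j)·(-y)^j·(1)^(8-j); the y^3 term has j = 3.
C(8,3) = 56.
Coefficient = C(8,3) · (-1)^3 = 56 · (-1) = -56.

-56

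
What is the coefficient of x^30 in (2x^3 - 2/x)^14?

-5963776

General term: C(14,j)·(2x^3)^j·(-2/x)^(14-j), with x-exponent 3j − 1(14−j) = 4j − 14.
Set 4j − 14 = 30: j = 11.
C(14,11) = 364; 2^11 = 2048; (-2)^3 = -8.
Coefficient = 364 · 2048 · (-8) = -5963776.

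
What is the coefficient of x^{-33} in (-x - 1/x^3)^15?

-455

General term: C(15,j)·(-x)^j·(-1/x^3)^(15-j), with x-exponent 1j − 3(15−j) = 4j − 45.
Set 4j − 45 = -33: j = 3.
C(15,3) = 455; (-1)^3 = -1; (-1)^12 = 1.
Coefficient = 455 · (-1) · 1 = -455.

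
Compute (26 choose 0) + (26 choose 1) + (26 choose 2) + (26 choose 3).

2952

1 + 26 + 325 + 2600 = 2952.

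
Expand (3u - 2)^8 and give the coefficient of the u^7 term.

-34992

The general term is C(8,j)·(3u)^j·(-2)^(8-j); the u^7 term has j = 7.
C(8,7) = 8.
Coefficient = C(8,7) · 3^7 · (-2)^1 = 8 · 2187 · (-2) = -34992.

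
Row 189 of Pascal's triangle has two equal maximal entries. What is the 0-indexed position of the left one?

94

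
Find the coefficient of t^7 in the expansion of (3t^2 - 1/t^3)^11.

General term: C(11,j)·(3t^2)^j·(-1/t^3)^(11-j), with t-exponent 2j − 3(11−j) = 5j − 33.
Set 5j − 33 = 7: j = 8.
C(11,8) = 165; 3^8 = 6561; (-1)^3 = -1.
Coefficient = 165 · 6561 · (-1) = -1082565.

-1082565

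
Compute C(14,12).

91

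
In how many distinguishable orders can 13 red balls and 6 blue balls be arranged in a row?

27132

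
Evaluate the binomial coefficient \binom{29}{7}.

C(29,7) = (29·28·27·26·25·24·23) / 7! = 7866331200 / 5040 = 1560780.

1560780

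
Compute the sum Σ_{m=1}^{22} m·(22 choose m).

46137344

Since m·C(22,m) = 22·C(21,m−1), the sum is 22·2^21 = 22·2097152 = 46137344.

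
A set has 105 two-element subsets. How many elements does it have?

15

n(n−1)/2 = 105 ⇒ n(n−1) = 210. Since 15·14 = 210, n = 15.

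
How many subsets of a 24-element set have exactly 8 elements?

735471

Choose the 8 positions: C(24,8) = 735471.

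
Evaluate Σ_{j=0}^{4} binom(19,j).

5036

1 + 19 + 171 + 969 + 3876 = 5036.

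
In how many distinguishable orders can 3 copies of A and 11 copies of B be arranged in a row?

364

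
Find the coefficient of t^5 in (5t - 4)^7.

The general term is C(7,j)·(5t)^j·(-4)^(7-j); the t^5 term has j = 5.
C(7,5) = 21.
Coefficient = C(7,5) · 5^5 · (-4)^2 = 21 · 3125 · 16 = 1050000.

1050000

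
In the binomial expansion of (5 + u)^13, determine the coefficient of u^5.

The general term is C(13,j)·(5)^j·(u)^(13-j); the u^5 term has j = 8.
C(13,8) = 1287.
Coefficient = C(13,8) · 5^8 = 1287 · 390625 = 502734375.

502734375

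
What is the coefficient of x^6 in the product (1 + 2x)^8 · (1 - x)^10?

Coefficient of x^6 = Σ_{j} C(8,j)·2^j·C(10,6-j)·(-1)^(6-j) for j from 0 to 6.
= 210 + (-4032) + 23520 + (-53760) + 50400 + (-17920) + 1792 = 210.

210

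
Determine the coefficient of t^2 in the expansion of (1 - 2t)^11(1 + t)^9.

Coefficient of t^2 = Σ_{j} C(11,j)·(-2)^j·C(9,2-j)·1^(2-j) for j from 0 to 2.
= 36 + (-198) + 220 = 58.

58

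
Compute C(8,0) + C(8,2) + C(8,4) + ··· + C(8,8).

Half of (1+1)^8 + (1−1)^8 gives the even-index sum: 2^7 = 128.

128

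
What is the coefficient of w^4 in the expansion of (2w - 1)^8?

The general term is C(8,j)·(2w)^j·(-1)^(8-j); the w^4 term has j = 4.
C(8,4) = 70.
Coefficient = C(8,4) · 2^4 = 70 · 16 = 1120.

1120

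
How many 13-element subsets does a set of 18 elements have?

8568

C(18,13) = C(18,5) by symmetry.
C(18,5) = (18·17·16·15·14) / 5! = 1028160 / 120 = 8568.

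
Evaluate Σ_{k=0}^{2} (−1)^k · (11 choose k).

45

The partial alternating sum Σ_{k=0}^{2} (−1)^k C(11,k) = (−1)^2 C(10,2) = 45.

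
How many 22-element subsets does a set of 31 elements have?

20160075

C(31,22) = C(31,9) by symmetry.
C(31,9) = (31·30·29·28·27·26·25·24·23) / 9! = 7315688016000 / 362880 = 20160075.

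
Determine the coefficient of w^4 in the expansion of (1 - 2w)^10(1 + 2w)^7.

Coefficient of w^4 = Σ_{j} C(10,j)·(-2)^j·C(7,4-j)·2^(4-j) for j from 0 to 4.
= 560 + (-5600) + 15120 + (-13440) + 3360 = 0.

0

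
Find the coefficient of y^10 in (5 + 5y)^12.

16113281250

The general term is C(12,j)·(5)^j·(5y)^(12-j); the y^10 term has j = 2.
C(12,2) = 66.
Coefficient = C(12,2) · 5^2 · 5^10 = 66 · 25 · 9765625 = 16113281250.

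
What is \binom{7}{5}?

C(7,5) = C(7,2) by symmetry.
C(7,2) = (7·6) / 2! = 42 / 2 = 21.

21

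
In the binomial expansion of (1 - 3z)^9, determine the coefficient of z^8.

The general term is C(9,j)·(1)^j·(-3z)^(9-j); the z^8 term has j = 1.
C(9,1) = 9.
Coefficient = C(9,1) · (-3)^8 = 9 · 6561 = 59049.

59049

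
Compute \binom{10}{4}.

C(10,4) = (10·9·8·7) / 4! = 5040 / 24 = 210.

210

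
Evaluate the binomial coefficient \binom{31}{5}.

C(31,5) = (31·30·29·28·27) / 5! = 20389320 / 120 = 169911.

169911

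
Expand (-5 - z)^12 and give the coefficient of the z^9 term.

27500

The general term is C(12,j)·(-5)^j·(-z)^(12-j); the z^9 term has j = 3.
C(12,3) = 220.
Coefficient = C(12,3) · (-5)^3 · (-1)^9 = 220 · (-125) · (-1) = 27500.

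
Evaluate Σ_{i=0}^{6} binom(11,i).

1 + 11 + 55 + 165 + 330 + 462 + 462 = 1486.

1486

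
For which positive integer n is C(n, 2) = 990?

n(n−1)/2 = 990 ⇒ n(n−1) = 1980. Since 45·44 = 1980, n = 45.

45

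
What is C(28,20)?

C(28,20) = C(28,8) by symmetry.
C(28,8) = (28·27·26·25·24·23·22·21) / 8! = 125318793600 / 40320 = 3108105.

3108105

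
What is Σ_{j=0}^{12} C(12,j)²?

2704156

By Vandermonde's identity, Σ C(12,j)² = C(24,12) = 2704156.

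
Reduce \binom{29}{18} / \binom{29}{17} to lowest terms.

C(n,k+1)/C(n,k) = (n−k)/(k+1) = (29−17)/(17+1) = 12/18 = 2/3.

2/3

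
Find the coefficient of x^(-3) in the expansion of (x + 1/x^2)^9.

General term: C(9,j)·(x)^j·(1/x^2)^(9-j), with x-exponent 1j − 2(9−j) = 3j − 18.
Set 3j − 18 = -3: j = 5.
C(9,5) = 126; 1^5 = 1; 1^4 = 1.
Coefficient = 126 · 1 · 1 = 126.

126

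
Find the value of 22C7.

C(22,7) = (22·21·20·19·18·17·16) / 7! = 859541760 / 5040 = 170544.

170544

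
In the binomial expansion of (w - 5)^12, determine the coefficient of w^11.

The general term is C(12,j)·(w)^j·(-5)^(12-j); the w^11 term has j = 11.
C(12,11) = 12.
Coefficient = C(12,11) · (-5)^1 = 12 · (-5) = -60.

-60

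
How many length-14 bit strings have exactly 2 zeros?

91

Choose the 2 positions: C(14,2) = 91.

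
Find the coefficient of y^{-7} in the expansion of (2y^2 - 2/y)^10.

-10240

General term: C(10,j)·(2y^2)^j·(-2/y)^(10-j), with y-exponent 2j − 1(10−j) = 3j − 10.
Set 3j − 10 = -7: j = 1.
C(10,1) = 10; 2^1 = 2; (-2)^9 = -512.
Coefficient = 10 · 2 · (-512) = -10240.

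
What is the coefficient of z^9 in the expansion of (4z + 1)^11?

14417920

The general term is C(11,j)·(4z)^j·(1)^(11-j); the z^9 term has j = 9.
C(11,9) = 55.
Coefficient = C(11,9) · 4^9 = 55 · 262144 = 14417920.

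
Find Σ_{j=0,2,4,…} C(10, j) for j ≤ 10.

512

Half of (1+1)^10 + (1−1)^10 gives the even-index sum: 2^9 = 512.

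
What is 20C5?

C(20,5) = (20·19·18·17·16) / 5! = 1860480 / 120 = 15504.

15504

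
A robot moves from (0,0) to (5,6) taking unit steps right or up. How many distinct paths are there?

Each path is a sequence of 11 steps with 5 rights: C(11,5) = 462.

462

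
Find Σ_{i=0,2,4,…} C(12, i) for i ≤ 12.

2048

Half of (1+1)^12 + (1−1)^12 gives the even-index sum: 2^11 = 2048.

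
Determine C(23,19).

8855

C(23,19) = C(23,4) by symmetry.
C(23,4) = (23·22·21·20) / 4! = 212520 / 24 = 8855.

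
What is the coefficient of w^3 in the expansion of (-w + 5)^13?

The general term is C(13,j)·(-w)^j·(5)^(13-j); the w^3 term has j = 3.
C(13,3) = 286.
Coefficient = C(13,3) · (-1)^3 · 5^10 = 286 · (-1) · 9765625 = -2792968750.

-2792968750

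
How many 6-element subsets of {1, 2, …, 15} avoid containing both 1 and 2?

4290

All 6-subsets: C(15,6) = 5005. Those containing both fixed elements: C(13,4) = 715.
5005 − 715 = 4290.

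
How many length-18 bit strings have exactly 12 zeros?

18564

Choose the 12 positions: C(18,12) = 18564.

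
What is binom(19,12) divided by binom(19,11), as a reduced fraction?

C(n,k+1)/C(n,k) = (n−k)/(k+1) = (19−11)/(11+1) = 8/12 = 2/3.

2/3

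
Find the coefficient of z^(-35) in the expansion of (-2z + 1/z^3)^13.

General term: C(13,j)·(-2z)^j·(1/z^3)^(13-j), with z-exponent 1j − 3(13−j) = 4j − 39.
Set 4j − 39 = -35: j = 1.
C(13,1) = 13; (-2)^1 = -2; 1^12 = 1.
Coefficient = 13 · (-2) · 1 = -26.

-26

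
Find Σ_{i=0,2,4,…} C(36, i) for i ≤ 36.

Half of (1+1)^36 + (1−1)^36 gives the even-index sum: 2^35 = 34359738368.

34359738368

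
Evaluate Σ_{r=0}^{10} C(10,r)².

Σ C(10,r)² is the coefficient of x^10 in (1+x)^10(1+x)^10 = (1+x)^20, i.e. C(20,10) = 184756.

184756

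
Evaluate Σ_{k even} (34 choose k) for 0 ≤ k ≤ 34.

8589934592

Half of (1+1)^34 + (1−1)^34 gives the even-index sum: 2^33 = 8589934592.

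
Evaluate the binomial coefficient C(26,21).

C(26,21) = C(26,5) by symmetry.
C(26,5) = (26·25·24·23·22) / 5! = 7893600 / 120 = 65780.

65780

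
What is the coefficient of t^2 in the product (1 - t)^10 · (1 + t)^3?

Coefficient of t^2 = Σ_{j} C(10,j)·(-1)^j·C(3,2-j)·1^(2-j) for j from 0 to 2.
= 3 + (-30) + 45 = 18.

18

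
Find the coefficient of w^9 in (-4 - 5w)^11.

-1718750000

The general term is C(11,j)·(-4)^j·(-5w)^(11-j); the w^9 term has j = 2.
C(11,2) = 55.
Coefficient = C(11,2) · (-4)^2 · (-5)^9 = 55 · 16 · (-1953125) = -1718750000.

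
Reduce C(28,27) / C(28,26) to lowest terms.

2/27

C(n,k+1)/C(n,k) = (n−k)/(k+1) = (28−26)/(26+1) = 2/27.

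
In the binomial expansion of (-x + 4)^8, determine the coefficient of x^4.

The general term is C(8,j)·(-x)^j·(4)^(8-j); the x^4 term has j = 4.
C(8,4) = 70.
Coefficient = C(8,4) · 4^4 = 70 · 256 = 17920.

17920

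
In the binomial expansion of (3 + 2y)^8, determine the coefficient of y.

The general term is C(8,j)·(3)^j·(2y)^(8-j); the y^1 term has j = 7.
C(8,7) = 8.
Coefficient = C(8,7) · 3^7 · 2^1 = 8 · 2187 · 2 = 34992.

34992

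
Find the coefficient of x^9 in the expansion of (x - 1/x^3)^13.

General term: C(13,j)·(x)^j·(-1/x^3)^(13-j), with x-exponent 1j − 3(13−j) = 4j − 39.
Set 4j − 39 = 9: j = 12.
C(13,12) = 13; 1^12 = 1; (-1)^1 = -1.
Coefficient = 13 · 1 · (-1) = -13.

-13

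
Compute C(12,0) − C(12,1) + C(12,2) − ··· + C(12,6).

462

The partial alternating sum Σ_{k=0}^{6} (−1)^k C(12,k) = (−1)^6 C(11,6) = 462.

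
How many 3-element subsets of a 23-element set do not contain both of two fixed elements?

All 3-subsets: C(23,3) = 1771. Those containing both fixed elements: C(21,1) = 21.
1771 − 21 = 1750.

1750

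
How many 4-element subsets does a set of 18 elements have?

3060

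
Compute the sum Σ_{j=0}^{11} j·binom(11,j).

Differentiating (1+x)^11 and setting x=1: Σ j·C(11,j) = 11·2^10 = 11264.

11264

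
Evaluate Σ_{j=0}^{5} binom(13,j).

2380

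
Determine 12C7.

792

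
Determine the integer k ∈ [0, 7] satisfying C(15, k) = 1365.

4

C(15,k) increases on 0 ≤ k ≤ 7. C(15,3) = 455 and C(15,4) = 1365, so k = 4.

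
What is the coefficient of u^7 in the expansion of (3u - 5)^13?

58638937500

The general term is C(13,j)·(3u)^j·(-5)^(13-j); the u^7 term has j = 7.
C(13,7) = 1716.
Coefficient = C(13,7) · 3^7 · (-5)^6 = 1716 · 2187 · 15625 = 58638937500.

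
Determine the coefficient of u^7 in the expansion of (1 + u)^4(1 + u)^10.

(1 + u)^4(1 + u)^10 = (1 + u)^14, so the coefficient of u^7 is C(14,7)·1^7 = 3432·1 = 3432.

3432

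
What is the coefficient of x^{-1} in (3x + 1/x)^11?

112266

General term: C(11,j)·(3x)^j·(1/x)^(11-j), with x-exponent 1j − 1(11−j) = 2j − 11.
Set 2j − 11 = -1: j = 5.
C(11,5) = 462; 3^5 = 243; 1^6 = 1.
Coefficient = 462 · 243 · 1 = 112266.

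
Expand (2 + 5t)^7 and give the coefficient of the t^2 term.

The general term is C(7,j)·(2)^j·(5t)^(7-j); the t^2 term has j = 5.
C(7,5) = 21.
Coefficient = C(7,5) · 2^5 · 5^2 = 21 · 32 · 25 = 16800.

16800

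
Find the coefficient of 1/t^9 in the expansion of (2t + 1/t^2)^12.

General term: C(12,j)·(2t)^j·(1/t^2)^(12-j), with t-exponent 1j − 2(12−j) = 3j − 24.
Set 3j − 24 = -9: j = 5.
C(12,5) = 792; 2^5 = 32; 1^7 = 1.
Coefficient = 792 · 32 · 1 = 25344.

25344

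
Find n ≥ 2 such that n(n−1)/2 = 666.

37

n(n−1)/2 = 666 ⇒ n(n−1) = 1332. Since 37·36 = 1332, n = 37.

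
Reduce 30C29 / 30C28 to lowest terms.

C(n,k+1)/C(n,k) = (n−k)/(k+1) = (30−28)/(28+1) = 2/29.

2/29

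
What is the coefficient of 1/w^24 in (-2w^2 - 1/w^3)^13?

-2288

General term: C(13,j)·(-2w^2)^j·(-1/w^3)^(13-j), with w-exponent 2j − 3(13−j) = 5j − 39.
Set 5j − 39 = -24: j = 3.
C(13,3) = 286; (-2)^3 = -8; (-1)^10 = 1.
Coefficient = 286 · (-8) · 1 = -2288.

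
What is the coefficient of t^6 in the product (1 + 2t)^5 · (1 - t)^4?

72

Coefficient of t^6 = Σ_{j} C(5,j)·2^j·C(4,6-j)·(-1)^(6-j) for j from 2 to 5.
= 40 + (-320) + 480 + (-128) = 72.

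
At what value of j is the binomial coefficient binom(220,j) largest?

C(220,j) is maximized at j = 220/2 = 110.

110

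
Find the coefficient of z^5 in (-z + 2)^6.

-12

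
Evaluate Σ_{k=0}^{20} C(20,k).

1048576

The entries of row 20 sum to 2^20 = 1048576.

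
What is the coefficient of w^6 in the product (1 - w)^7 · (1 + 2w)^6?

15

Coefficient of w^6 = Σ_{j} C(7,j)·(-1)^j·C(6,6-j)·2^(6-j) for j from 0 to 6.
= 64 + (-1344) + 5040 + (-5600) + 2100 + (-252) + 7 = 15.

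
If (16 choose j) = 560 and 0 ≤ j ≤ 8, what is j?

3

C(16,j) increases on 0 ≤ j ≤ 8. C(16,2) = 120 and C(16,3) = 560, so j = 3.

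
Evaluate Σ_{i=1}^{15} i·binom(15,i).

Differentiating (1+x)^15 and setting x=1: Σ i·C(15,i) = 15·2^14 = 245760.

245760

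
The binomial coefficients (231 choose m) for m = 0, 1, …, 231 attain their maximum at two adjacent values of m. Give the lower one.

115

For odd n = 231, C(231,m) peaks at m = (n−1)/2 and (n+1)/2; the lower is 115.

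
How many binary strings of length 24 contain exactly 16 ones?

735471

Choose the 16 positions: C(24,16) = 735471.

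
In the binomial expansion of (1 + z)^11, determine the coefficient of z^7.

The general term is C(11,j)·(1)^j·(z)^(11-j); the z^7 term has j = 4.
C(11,4) = 330.
Coefficient = C(11,4) = 330.

330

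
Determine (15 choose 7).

6435

C(15,7) = (15·14·13·12·11·10·9) / 7! = 32432400 / 5040 = 6435.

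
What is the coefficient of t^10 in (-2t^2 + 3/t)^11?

-3421440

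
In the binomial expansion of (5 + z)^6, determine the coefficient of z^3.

The general term is C(6,j)·(5)^j·(z)^(6-j); the z^3 term has j = 3.
C(6,3) = 20.
Coefficient = C(6,3) · 5^3 = 20 · 125 = 2500.

2500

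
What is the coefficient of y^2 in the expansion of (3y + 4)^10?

26542080

The general term is C(10,j)·(3y)^j·(4)^(10-j); the y^2 term has j = 2.
C(10,2) = 45.
Coefficient = C(10,2) · 3^2 · 4^8 = 45 · 9 · 65536 = 26542080.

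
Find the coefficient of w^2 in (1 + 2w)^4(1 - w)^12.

-6

Coefficient of w^2 = Σ_{j} C(4,j)·2^j·C(12,2-j)·(-1)^(2-j) for j from 0 to 2.
= 66 + (-96) + 24 = -6.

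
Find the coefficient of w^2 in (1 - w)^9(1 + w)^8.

-8

Coefficient of w^2 = Σ_{j} C(9,j)·(-1)^j·C(8,2-j)·1^(2-j) for j from 0 to 2.
= 28 + (-72) + 36 = -8.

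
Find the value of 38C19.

C(38,19) = (38·37·36·35·34·33·32·31·30·29·28·27·26·25·24·23·22·21·20) / 19! = 4299578163927654889881600000 / 121645100408832000 = 35345263800.

35345263800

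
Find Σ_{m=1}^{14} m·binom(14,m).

Differentiating (1+x)^14 and setting x=1: Σ m·C(14,m) = 14·2^13 = 114688.

114688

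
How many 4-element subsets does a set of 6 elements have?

15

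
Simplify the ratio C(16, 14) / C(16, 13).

3/14

C(n,k+1)/C(n,k) = (n−k)/(k+1) = (16−13)/(13+1) = 3/14.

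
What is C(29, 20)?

C(29,20) = C(29,9) by symmetry.
C(29,9) = (29·28·27·26·25·24·23·22·21) / 9! = 3634245014400 / 362880 = 10015005.

10015005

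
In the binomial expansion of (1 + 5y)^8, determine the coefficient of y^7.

The general term is C(8,j)·(1)^j·(5y)^(8-j); the y^7 term has j = 1.
C(8,1) = 8.
Coefficient = C(8,1) · 5^7 = 8 · 78125 = 625000.

625000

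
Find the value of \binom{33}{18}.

1037158320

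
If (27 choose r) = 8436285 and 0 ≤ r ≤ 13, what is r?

C(27,r) increases on 0 ≤ r ≤ 13. C(27,9) = 4686825 and C(27,10) = 8436285, so r = 10.

10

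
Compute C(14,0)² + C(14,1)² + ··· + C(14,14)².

40116600

Σ C(14,r)² is the coefficient of x^14 in (1+x)^14(1+x)^14 = (1+x)^28, i.e. C(28,14) = 40116600.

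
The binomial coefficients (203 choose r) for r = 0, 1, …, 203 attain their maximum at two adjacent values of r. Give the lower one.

101

For odd n = 203, C(203,r) peaks at r = (n−1)/2 and (n+1)/2; the lower is 101.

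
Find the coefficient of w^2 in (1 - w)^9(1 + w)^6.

Coefficient of w^2 = Σ_{j} C(9,j)·(-1)^j·C(6,2-j)·1^(2-j) for j from 0 to 2.
= 15 + (-54) + 36 = -3.

-3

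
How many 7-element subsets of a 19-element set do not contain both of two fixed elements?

44200

All 7-subsets: C(19,7) = 50388. Those containing both fixed elements: C(17,5) = 6188.
50388 − 6188 = 44200.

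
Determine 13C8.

C(13,8) = C(13,5) by symmetry.
C(13,5) = (13·12·11·10·9) / 5! = 154440 / 120 = 1287.

1287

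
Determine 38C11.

1203322288

C(38,11) = (38·37·36·35·34·33·32·31·30·29·28) / 11! = 48032775105638400 / 39916800 = 1203322288.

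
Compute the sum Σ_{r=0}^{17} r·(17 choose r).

Since r·C(17,r) = 17·C(16,r−1), the sum is 17·2^16 = 17·65536 = 1114112.

1114112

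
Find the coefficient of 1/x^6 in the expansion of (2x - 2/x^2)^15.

-210862080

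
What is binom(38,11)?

1203322288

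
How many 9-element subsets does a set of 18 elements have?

48620

C(18,9) = (18·17·16·15·14·13·12·11·10) / 9! = 17643225600 / 362880 = 48620.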